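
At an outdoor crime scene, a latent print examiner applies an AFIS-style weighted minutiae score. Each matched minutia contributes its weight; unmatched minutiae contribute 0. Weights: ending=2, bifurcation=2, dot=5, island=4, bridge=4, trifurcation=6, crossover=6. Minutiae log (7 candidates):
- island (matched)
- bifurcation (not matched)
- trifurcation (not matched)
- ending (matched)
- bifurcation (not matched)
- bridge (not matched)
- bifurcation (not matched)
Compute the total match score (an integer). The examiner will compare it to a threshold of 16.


Weighted minutiae match score:
  island: matched, +4 (running total 4)
  bifurcation: not matched, +0
  trifurcation: not matched, +0
  ending: matched, +2 (running total 6)
  bifurcation: not matched, +0
  bridge: not matched, +0
  bifurcation: not matched, +0
Total score = 6
Threshold = 16; verdict = inconclusive

6


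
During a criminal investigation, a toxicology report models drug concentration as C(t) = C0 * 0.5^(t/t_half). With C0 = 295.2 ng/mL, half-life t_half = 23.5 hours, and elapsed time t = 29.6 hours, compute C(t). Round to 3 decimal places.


Drug concentration decay:
Number of half-lives = t / t_half = 29.6 / 23.5 = 1.259574
Decay factor = 0.5^1.259574 = 0.41766727
C(t) = 295.2 * 0.41766727 = 123.295 ng/mL

123.295


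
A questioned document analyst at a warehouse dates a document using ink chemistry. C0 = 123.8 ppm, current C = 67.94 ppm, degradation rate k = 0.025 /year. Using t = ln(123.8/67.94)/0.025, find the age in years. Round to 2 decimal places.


Document age estimation:
C0/C = 123.8 / 67.94 = 1.822196
ln(C0/C) = 0.600042
t = 0.600042 / 0.025 = 24.00 years

24.00


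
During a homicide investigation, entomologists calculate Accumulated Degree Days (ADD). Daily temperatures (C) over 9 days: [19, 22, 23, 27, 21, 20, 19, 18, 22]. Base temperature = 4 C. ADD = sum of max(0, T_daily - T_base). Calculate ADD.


Computing ADD day by day:
Day 1: max(0, 19 - 4) = 15
Day 2: max(0, 22 - 4) = 18
Day 3: max(0, 23 - 4) = 19
Day 4: max(0, 27 - 4) = 23
Day 5: max(0, 21 - 4) = 17
Day 6: max(0, 20 - 4) = 16
Day 7: max(0, 19 - 4) = 15
Day 8: max(0, 18 - 4) = 14
Day 9: max(0, 22 - 4) = 18
Total ADD = 155

155


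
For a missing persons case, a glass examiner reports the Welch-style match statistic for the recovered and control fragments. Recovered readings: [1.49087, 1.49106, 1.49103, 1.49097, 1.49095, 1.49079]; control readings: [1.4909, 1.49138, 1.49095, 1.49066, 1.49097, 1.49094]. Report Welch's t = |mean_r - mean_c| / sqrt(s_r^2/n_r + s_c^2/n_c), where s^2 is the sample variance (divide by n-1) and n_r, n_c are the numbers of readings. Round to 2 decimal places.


Welch's t-criterion for glass RI comparison:
Recovered mean = sum / n_r = 8.94567 / 6 = 1.490945
Control mean = sum / n_c = 8.9458 / 6 = 1.4909667
Recovered sample variance s_r^2 = 1.015e-08
Control sample variance s_c^2 = 5.40667e-08
Welch SE (unpooled) = sqrt(s_r^2/n_r + s_c^2/n_c) = sqrt(1.69167e-09 + 9.01111e-09) = sqrt(1.07028e-08) = 0.000103454
|mean_r - mean_c| = 2.16667e-05
t = 2.16667e-05 / 0.000103454 = 0.21

0.21


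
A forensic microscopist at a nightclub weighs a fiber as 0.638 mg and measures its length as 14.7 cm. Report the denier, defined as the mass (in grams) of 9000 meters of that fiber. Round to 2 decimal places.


Denier calculation:
Mass in grams = 0.638 mg / 1000 = 0.000638 g
Length in meters = 14.7 cm / 100 = 0.147 m
Linear density = mass / length = 0.000638 / 0.147 = 0.00434014 g/m
Denier = (g/m) * 9000 = 0.00434014 * 9000 = 39.06

39.06


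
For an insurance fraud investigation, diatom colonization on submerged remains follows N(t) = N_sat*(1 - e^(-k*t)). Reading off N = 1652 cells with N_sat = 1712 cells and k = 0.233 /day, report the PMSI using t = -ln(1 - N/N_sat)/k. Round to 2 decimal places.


PMSI from diatom colonization curve:
N / N_sat = 1652 / 1712 = 0.964953
1 - N/N_sat = 0.035047
ln(1 - N/N_sat) = -3.351065
t = -ln(1 - N/N_sat) / k = -(-3.351065) / 0.233 = 14.38 days

14.38


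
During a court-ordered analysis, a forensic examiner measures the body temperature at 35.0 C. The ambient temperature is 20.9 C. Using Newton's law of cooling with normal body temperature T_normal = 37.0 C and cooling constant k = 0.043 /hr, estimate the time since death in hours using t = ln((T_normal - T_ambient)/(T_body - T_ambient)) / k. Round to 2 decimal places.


Using Newton's law of cooling:
t = ln((T_normal - T_ambient) / (T_body - T_ambient)) / k
T_normal - T_ambient = 16.1
T_body - T_ambient = 14.1
Ratio = 1.141844
ln(ratio) = 0.132644
t = 0.132644 / 0.043 = 3.08 hours

3.08


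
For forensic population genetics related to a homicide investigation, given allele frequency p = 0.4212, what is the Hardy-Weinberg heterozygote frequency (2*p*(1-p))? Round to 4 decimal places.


Hardy-Weinberg heterozygote frequency:
q = 1 - p = 1 - 0.4212 = 0.5788
2pq = 2 * 0.4212 * 0.5788 = 0.4876

0.4876


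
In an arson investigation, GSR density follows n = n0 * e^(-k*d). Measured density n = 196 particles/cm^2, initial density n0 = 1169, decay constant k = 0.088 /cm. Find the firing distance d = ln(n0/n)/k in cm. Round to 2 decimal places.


GSR distance calculation:
n0/n = 1169 / 196 = 5.964286
ln(n0/n) = 1.785789
d = 1.785789 / 0.088 = 20.29 cm

20.29


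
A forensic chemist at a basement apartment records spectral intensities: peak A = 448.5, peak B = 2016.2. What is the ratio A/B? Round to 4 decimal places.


Spectral peak ratio:
Peak A = 448.5 counts
Peak B = 2016.2 counts
Ratio = 448.5 / 2016.2 = 0.2224

0.2224


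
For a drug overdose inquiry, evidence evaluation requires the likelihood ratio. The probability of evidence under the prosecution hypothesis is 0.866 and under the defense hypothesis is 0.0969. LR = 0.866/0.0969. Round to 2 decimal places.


Likelihood ratio calculation:
LR = P(E|Hp) / P(E|Hd)
LR = 0.866 / 0.0969
LR = 8.94

8.94


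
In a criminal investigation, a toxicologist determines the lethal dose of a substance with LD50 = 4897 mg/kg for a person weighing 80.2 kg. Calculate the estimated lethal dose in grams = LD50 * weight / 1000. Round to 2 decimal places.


Lethal dose calculation:
Lethal dose = LD50 * body_weight / 1000
= 4897 * 80.2 / 1000
= 392739.4 / 1000
= 392.74 g

392.74


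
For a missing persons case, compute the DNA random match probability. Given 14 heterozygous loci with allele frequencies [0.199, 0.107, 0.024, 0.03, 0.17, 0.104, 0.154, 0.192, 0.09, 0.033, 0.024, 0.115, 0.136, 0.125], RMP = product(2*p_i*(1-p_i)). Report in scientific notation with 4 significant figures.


Computing RMP for 14 loci:
Locus 1: 2 * 0.199 * 0.801 = 0.318798
Locus 2: 2 * 0.107 * 0.893 = 0.191102
Locus 3: 2 * 0.024 * 0.976 = 0.046848
Locus 4: 2 * 0.03 * 0.97 = 0.0582
Locus 5: 2 * 0.17 * 0.83 = 0.2822
Locus 6: 2 * 0.104 * 0.896 = 0.186368
Locus 7: 2 * 0.154 * 0.846 = 0.260568
Locus 8: 2 * 0.192 * 0.808 = 0.310272
Locus 9: 2 * 0.09 * 0.91 = 0.1638
Locus 10: 2 * 0.033 * 0.967 = 0.063822
Locus 11: 2 * 0.024 * 0.976 = 0.046848
Locus 12: 2 * 0.115 * 0.885 = 0.20355
Locus 13: 2 * 0.136 * 0.864 = 0.235008
Locus 14: 2 * 0.125 * 0.875 = 0.21875
RMP = 3.620e-12

3.620e-12


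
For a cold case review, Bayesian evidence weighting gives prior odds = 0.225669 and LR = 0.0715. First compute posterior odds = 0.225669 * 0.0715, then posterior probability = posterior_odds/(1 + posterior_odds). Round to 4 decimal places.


Bayesian evidence evaluation:
Posterior odds = prior_odds * LR = 0.225669 * 0.0715 = 0.01613533
Posterior probability = posterior_odds / (1 + posterior_odds)
= 0.01613533 / (1 + 0.01613533)
= 0.01613533 / 1.01613533
= 0.0159

0.0159


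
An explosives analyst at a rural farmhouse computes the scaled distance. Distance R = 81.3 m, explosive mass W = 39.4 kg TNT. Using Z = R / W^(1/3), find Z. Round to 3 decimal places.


Scaled distance calculation:
W^(1/3) = 39.4^(1/3) = 3.402766
Z = R / W^(1/3) = 81.3 / 3.402766
Z = 23.892 m/kg^(1/3)

23.892


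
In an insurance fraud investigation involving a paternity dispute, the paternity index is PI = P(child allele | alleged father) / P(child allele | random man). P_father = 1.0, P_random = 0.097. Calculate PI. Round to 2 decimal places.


Paternity Index calculation:
PI = P(allele|father) / P(allele|random)
PI = 1.0 / 0.097
PI = 10.31

10.31


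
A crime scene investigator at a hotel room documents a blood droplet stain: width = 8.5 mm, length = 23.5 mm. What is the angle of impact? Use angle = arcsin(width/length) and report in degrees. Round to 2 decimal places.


Blood spatter impact angle calculation:
width / length = 8.5 / 23.5 = 0.361702
angle = arcsin(0.361702)
angle = 21.20 degrees

21.20


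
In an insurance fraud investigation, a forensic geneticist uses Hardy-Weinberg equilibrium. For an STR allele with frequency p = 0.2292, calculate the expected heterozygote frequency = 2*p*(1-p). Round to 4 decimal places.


Hardy-Weinberg heterozygote frequency:
q = 1 - p = 1 - 0.2292 = 0.7708
2pq = 2 * 0.2292 * 0.7708 = 0.3533

0.3533


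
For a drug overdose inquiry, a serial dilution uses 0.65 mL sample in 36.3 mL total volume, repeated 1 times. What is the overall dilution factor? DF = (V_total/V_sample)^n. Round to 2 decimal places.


Dilution factor calculation:
Single dilution = V_total / V_sample = 36.3 / 0.65 ≈ 55.846154
Number of dilutions = 1
Total DF = (36.3 / 0.65)^1 (full precision, rounded at the end) = 55.85

55.85


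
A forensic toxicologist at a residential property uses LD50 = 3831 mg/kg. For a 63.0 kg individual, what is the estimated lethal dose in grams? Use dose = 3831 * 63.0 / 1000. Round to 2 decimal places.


Lethal dose calculation:
Lethal dose = LD50 * body_weight / 1000
= 3831 * 63.0 / 1000
= 241353 / 1000
= 241.35 g

241.35


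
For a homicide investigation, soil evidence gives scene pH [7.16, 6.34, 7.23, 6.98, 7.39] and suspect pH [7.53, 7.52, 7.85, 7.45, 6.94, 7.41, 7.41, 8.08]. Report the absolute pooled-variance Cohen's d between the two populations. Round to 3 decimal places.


Pooled-variance Cohen's d for soil pH comparison:
Scene mean = 35.1 / 5 = 7.02
Suspect mean = 60.19 / 8 = 7.52375
Scene sample variance s_s^2 = 0.16615
Suspect sample variance s_c^2 = 0.11257
Pooled variance = ((n_s-1)*s_s^2 + (n_c-1)*s_c^2) / (n_s + n_c - 2) = 0.132053
Pooled SD = sqrt(0.132053) = 0.363391
Mean difference = -0.50375
|d| = |-0.50375| / 0.363391 = 1.386

1.386


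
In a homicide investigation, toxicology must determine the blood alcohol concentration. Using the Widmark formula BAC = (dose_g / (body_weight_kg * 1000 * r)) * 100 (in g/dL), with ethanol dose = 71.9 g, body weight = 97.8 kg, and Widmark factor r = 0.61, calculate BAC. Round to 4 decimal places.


Applying the Widmark formula:
BAC = (dose_g / (body_wt * 1000 * r)) * 100
Denominator = 97.8 * 1000 * 0.61 = 59658
BAC = (71.9 / 59658) * 100
BAC = 0.1205 g/dL

0.1205


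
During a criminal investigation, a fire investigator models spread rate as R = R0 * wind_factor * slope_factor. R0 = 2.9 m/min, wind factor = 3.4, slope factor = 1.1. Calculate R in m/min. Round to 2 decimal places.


Fire spread rate calculation:
R = R0 * wind_factor * slope_factor
= 2.9 * 3.4 * 1.1
= 9.86 * 1.1
= 10.85 m/min

10.85


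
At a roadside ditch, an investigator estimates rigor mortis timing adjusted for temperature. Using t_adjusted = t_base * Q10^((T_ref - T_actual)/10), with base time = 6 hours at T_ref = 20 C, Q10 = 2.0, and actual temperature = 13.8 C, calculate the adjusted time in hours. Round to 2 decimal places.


Rigor mortis time adjustment:
Exponent = (T_ref - T_actual) / 10 = (20 - 13.8) / 10 = 0.62
Q10 factor = 2.0^0.62 = 1.53688
t_adjusted = 6 * 1.53688 = 9.22 hours

9.22


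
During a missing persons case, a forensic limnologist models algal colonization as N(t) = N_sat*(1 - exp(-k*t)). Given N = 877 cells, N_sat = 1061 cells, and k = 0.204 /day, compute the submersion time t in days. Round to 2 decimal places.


PMSI from diatom colonization curve:
N / N_sat = 877 / 1061 = 0.826579
1 - N/N_sat = 0.173421
ln(1 - N/N_sat) = -1.752033
t = -ln(1 - N/N_sat) / k = -(-1.752033) / 0.204 = 8.59 days

8.59


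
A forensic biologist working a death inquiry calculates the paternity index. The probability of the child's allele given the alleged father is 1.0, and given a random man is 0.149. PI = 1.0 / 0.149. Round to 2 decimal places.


Paternity Index calculation:
PI = P(allele|father) / P(allele|random)
PI = 1.0 / 0.149
PI = 6.71

6.71


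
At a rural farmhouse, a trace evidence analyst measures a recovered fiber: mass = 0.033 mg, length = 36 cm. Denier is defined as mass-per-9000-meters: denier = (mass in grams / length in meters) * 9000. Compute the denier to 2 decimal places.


Denier calculation:
Mass in grams = 0.033 mg / 1000 = 0.000033 g
Length in meters = 36 cm / 100 = 0.36 m
Linear density = mass / length = 0.000033 / 0.36 = 0.00009167 g/m
Denier = (g/m) * 9000 = 0.00009167 * 9000 = 0.83

0.83


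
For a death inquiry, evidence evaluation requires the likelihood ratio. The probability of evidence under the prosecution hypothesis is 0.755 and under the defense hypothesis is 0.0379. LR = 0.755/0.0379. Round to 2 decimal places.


Likelihood ratio calculation:
LR = P(E|Hp) / P(E|Hd)
LR = 0.755 / 0.0379
LR = 19.92

19.92


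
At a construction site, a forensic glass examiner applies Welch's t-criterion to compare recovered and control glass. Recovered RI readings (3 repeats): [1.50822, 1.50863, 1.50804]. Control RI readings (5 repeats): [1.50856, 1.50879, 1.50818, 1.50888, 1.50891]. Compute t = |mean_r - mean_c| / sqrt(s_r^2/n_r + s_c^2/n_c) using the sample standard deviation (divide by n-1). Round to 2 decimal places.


Welch's t-criterion for glass RI comparison:
Recovered mean = sum / n_r = 4.52489 / 3 = 1.5082967
Control mean = sum / n_c = 7.54332 / 5 = 1.508664
Recovered sample variance s_r^2 = 9.14333e-08
Control sample variance s_c^2 = 9.203e-08
Welch SE (unpooled) = sqrt(s_r^2/n_r + s_c^2/n_c) = sqrt(3.04778e-08 + 1.8406e-08) = sqrt(4.88838e-08) = 0.000221097
|mean_r - mean_c| = 0.000367333
t = 0.000367333 / 0.000221097 = 1.66

1.66


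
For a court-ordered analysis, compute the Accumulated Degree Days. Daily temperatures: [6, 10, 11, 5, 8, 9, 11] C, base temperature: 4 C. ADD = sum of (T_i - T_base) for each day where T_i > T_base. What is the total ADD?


Computing ADD day by day:
Day 1: max(0, 6 - 4) = 2
Day 2: max(0, 10 - 4) = 6
Day 3: max(0, 11 - 4) = 7
Day 4: max(0, 5 - 4) = 1
Day 5: max(0, 8 - 4) = 4
Day 6: max(0, 9 - 4) = 5
Day 7: max(0, 11 - 4) = 7
Total ADD = 32

32


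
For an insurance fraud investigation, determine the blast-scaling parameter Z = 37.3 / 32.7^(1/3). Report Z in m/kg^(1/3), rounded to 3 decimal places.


Scaled distance calculation:
W^(1/3) = 32.7^(1/3) = 3.197785
Z = R / W^(1/3) = 37.3 / 3.197785
Z = 11.664 m/kg^(1/3)

11.664


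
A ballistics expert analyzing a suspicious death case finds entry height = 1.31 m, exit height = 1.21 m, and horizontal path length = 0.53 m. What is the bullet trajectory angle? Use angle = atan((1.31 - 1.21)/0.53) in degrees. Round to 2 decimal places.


Bullet trajectory angle:
Height difference = 1.31 - 1.21 = 0.1 m
angle = atan(0.1 / 0.53)
angle = atan(0.188679)
angle = 10.68 degrees

10.68


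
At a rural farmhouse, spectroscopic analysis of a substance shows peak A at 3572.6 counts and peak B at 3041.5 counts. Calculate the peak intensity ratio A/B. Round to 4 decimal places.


Spectral peak ratio:
Peak A = 3572.6 counts
Peak B = 3041.5 counts
Ratio = 3572.6 / 3041.5 = 1.1746

1.1746


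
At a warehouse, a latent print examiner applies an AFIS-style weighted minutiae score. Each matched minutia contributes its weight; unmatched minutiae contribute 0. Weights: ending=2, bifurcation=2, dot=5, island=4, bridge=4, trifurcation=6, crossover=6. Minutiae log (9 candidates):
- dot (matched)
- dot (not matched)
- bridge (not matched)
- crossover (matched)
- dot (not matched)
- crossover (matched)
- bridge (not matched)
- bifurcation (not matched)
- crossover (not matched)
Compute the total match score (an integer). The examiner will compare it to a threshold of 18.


Weighted minutiae match score:
  dot: matched, +5 (running total 5)
  dot: not matched, +0
  bridge: not matched, +0
  crossover: matched, +6 (running total 11)
  dot: not matched, +0
  crossover: matched, +6 (running total 17)
  bridge: not matched, +0
  bifurcation: not matched, +0
  crossover: not matched, +0
Total score = 17
Threshold = 18; verdict = inconclusive

17


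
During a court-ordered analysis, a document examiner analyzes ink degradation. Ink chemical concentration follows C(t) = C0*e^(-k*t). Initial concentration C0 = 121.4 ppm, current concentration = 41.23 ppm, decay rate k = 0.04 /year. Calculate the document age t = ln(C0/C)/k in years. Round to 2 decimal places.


Document age estimation:
C0/C = 121.4 / 41.23 = 2.944458
ln(C0/C) = 1.079925
t = 1.079925 / 0.04 = 27.00 years

27.00


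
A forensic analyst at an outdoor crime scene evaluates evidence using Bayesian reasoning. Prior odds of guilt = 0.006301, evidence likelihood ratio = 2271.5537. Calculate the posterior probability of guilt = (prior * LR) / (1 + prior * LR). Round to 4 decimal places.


Bayesian evidence evaluation:
Posterior odds = prior_odds * LR = 0.006301 * 2271.5537 = 14.31306
Posterior probability = posterior_odds / (1 + posterior_odds)
= 14.31306 / (1 + 14.31306)
= 14.31306 / 15.31306
= 0.9347

0.9347


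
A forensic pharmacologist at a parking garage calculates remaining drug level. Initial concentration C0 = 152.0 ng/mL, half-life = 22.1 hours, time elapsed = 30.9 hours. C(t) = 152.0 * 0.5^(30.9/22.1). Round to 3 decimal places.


Drug concentration decay:
Number of half-lives = t / t_half = 30.9 / 22.1 = 1.39819
Decay factor = 0.5^1.39819 = 0.37940484
C(t) = 152.0 * 0.37940484 = 57.670 ng/mL

57.670


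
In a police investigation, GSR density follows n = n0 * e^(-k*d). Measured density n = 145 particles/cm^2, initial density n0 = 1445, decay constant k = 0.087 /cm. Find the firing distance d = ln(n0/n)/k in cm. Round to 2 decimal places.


GSR distance calculation:
n0/n = 1445 / 145 = 9.965517
ln(n0/n) = 2.299131
d = 2.299131 / 0.087 = 26.43 cm

26.43


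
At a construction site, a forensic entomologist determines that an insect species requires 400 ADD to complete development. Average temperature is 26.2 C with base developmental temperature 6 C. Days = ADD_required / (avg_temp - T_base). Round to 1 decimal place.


Insect development time:
Effective temperature = avg_temp - T_base = 26.2 - 6 = 20.2 C
Days = ADD / effective_temp = 400 / 20.2 = 19.8 days

19.8


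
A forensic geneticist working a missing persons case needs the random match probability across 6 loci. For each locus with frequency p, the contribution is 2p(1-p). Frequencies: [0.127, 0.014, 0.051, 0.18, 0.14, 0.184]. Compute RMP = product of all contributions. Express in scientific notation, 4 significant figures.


Computing RMP for 6 loci:
Locus 1: 2 * 0.127 * 0.873 = 0.221742
Locus 2: 2 * 0.014 * 0.986 = 0.027608
Locus 3: 2 * 0.051 * 0.949 = 0.096798
Locus 4: 2 * 0.18 * 0.82 = 0.2952
Locus 5: 2 * 0.14 * 0.86 = 0.2408
Locus 6: 2 * 0.184 * 0.816 = 0.300288
RMP = 1.265e-05

1.265e-05


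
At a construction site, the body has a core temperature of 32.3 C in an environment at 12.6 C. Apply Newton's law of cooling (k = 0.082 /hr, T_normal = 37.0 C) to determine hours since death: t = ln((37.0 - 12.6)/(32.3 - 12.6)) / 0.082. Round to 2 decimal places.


Using Newton's law of cooling:
t = ln((T_normal - T_ambient) / (T_body - T_ambient)) / k
T_normal - T_ambient = 24.4
T_body - T_ambient = 19.7
Ratio = 1.238579
ln(ratio) = 0.213965
t = 0.213965 / 0.082 = 2.61 hours

2.61


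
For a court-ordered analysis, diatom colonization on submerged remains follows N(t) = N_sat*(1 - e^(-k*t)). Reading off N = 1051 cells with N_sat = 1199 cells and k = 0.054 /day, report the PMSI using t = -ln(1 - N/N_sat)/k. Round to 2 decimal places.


PMSI from diatom colonization curve:
N / N_sat = 1051 / 1199 = 0.876564
1 - N/N_sat = 0.123436
ln(1 - N/N_sat) = -2.092032
t = -ln(1 - N/N_sat) / k = -(-2.092032) / 0.054 = 38.74 days

38.74


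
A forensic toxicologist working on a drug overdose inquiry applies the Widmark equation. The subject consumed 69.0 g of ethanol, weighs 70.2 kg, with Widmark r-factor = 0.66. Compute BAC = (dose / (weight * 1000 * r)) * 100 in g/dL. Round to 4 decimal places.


Applying the Widmark formula:
BAC = (dose_g / (body_wt * 1000 * r)) * 100
Denominator = 70.2 * 1000 * 0.66 = 46332
BAC = (69.0 / 46332) * 100
BAC = 0.1489 g/dL

0.1489


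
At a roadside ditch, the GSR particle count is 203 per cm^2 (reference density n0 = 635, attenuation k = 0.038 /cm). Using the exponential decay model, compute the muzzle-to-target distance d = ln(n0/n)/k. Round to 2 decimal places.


GSR distance calculation:
n0/n = 635 / 203 = 3.128079
ln(n0/n) = 1.140419
d = 1.140419 / 0.038 = 30.01 cm

30.01


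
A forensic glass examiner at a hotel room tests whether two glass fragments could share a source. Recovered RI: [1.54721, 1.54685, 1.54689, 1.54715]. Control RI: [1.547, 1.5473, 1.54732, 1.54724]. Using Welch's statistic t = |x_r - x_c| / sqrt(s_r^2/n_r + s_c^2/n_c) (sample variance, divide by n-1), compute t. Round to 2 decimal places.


Welch's t-criterion for glass RI comparison:
Recovered mean = sum / n_r = 6.1881 / 4 = 1.547025
Control mean = sum / n_c = 6.18886 / 4 = 1.547215
Recovered sample variance s_r^2 = 3.29e-08
Control sample variance s_c^2 = 2.17e-08
Welch SE (unpooled) = sqrt(s_r^2/n_r + s_c^2/n_c) = sqrt(8.225e-09 + 5.425e-09) = sqrt(1.365e-08) = 0.000116833
|mean_r - mean_c| = 0.00019
t = 0.00019 / 0.000116833 = 1.63

1.63


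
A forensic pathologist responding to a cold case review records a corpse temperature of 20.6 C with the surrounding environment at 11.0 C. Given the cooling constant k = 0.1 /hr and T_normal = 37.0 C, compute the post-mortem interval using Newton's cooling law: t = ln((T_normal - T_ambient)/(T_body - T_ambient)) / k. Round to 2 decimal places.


Using Newton's law of cooling:
t = ln((T_normal - T_ambient) / (T_body - T_ambient)) / k
T_normal - T_ambient = 26.0
T_body - T_ambient = 9.6
Ratio = 2.708333
ln(ratio) = 0.996333
t = 0.996333 / 0.1 = 9.96 hours

9.96


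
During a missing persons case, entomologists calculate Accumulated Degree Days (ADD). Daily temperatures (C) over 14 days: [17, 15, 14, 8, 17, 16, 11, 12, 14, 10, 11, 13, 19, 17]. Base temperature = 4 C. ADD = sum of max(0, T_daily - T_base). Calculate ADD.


Computing ADD day by day:
Day 1: max(0, 17 - 4) = 13
Day 2: max(0, 15 - 4) = 11
Day 3: max(0, 14 - 4) = 10
Day 4: max(0, 8 - 4) = 4
Day 5: max(0, 17 - 4) = 13
Day 6: max(0, 16 - 4) = 12
Day 7: max(0, 11 - 4) = 7
Day 8: max(0, 12 - 4) = 8
Day 9: max(0, 14 - 4) = 10
Day 10: max(0, 10 - 4) = 6
Day 11: max(0, 11 - 4) = 7
Day 12: max(0, 13 - 4) = 9
Day 13: max(0, 19 - 4) = 15
Day 14: max(0, 17 - 4) = 13
Total ADD = 138

138


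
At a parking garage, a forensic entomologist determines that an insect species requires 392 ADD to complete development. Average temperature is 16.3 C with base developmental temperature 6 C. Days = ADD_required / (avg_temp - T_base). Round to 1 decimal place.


Insect development time:
Effective temperature = avg_temp - T_base = 16.3 - 6 = 10.3 C
Days = ADD / effective_temp = 392 / 10.3 = 38.1 days

38.1


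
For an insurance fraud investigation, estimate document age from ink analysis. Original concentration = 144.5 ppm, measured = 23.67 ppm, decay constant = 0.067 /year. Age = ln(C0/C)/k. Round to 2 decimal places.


Document age estimation:
C0/C = 144.5 / 23.67 = 6.104774
ln(C0/C) = 1.809071
t = 1.809071 / 0.067 = 27.00 years

27.00


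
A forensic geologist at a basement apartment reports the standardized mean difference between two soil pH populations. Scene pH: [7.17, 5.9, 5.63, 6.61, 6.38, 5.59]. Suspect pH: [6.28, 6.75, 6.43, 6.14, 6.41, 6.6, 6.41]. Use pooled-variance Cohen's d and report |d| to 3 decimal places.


Pooled-variance Cohen's d for soil pH comparison:
Scene mean = 37.28 / 6 = 6.213333
Suspect mean = 45.02 / 7 = 6.431429
Scene sample variance s_s^2 = 0.385467
Suspect sample variance s_c^2 = 0.039781
Pooled variance = ((n_s-1)*s_s^2 + (n_c-1)*s_c^2) / (n_s + n_c - 2) = 0.196911
Pooled SD = sqrt(0.196911) = 0.443747
Mean difference = -0.218095
|d| = |-0.218095| / 0.443747 = 0.491

0.491


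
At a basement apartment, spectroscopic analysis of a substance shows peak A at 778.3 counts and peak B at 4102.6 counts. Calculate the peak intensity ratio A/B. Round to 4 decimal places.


Spectral peak ratio:
Peak A = 778.3 counts
Peak B = 4102.6 counts
Ratio = 778.3 / 4102.6 = 0.1897

0.1897


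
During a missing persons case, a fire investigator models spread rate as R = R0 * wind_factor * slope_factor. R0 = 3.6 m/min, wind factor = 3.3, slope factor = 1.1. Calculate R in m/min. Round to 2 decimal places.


Fire spread rate calculation:
R = R0 * wind_factor * slope_factor
= 3.6 * 3.3 * 1.1
= 11.88 * 1.1
= 13.07 m/min

13.07


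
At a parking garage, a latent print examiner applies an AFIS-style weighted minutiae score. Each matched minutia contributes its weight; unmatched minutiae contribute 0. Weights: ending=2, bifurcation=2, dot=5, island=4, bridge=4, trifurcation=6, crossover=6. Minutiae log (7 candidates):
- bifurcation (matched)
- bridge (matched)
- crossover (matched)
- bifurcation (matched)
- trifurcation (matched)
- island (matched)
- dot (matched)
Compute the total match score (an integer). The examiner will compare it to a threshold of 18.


Weighted minutiae match score:
  bifurcation: matched, +2 (running total 2)
  bridge: matched, +4 (running total 6)
  crossover: matched, +6 (running total 12)
  bifurcation: matched, +2 (running total 14)
  trifurcation: matched, +6 (running total 20)
  island: matched, +4 (running total 24)
  dot: matched, +5 (running total 29)
Total score = 29
Threshold = 18; verdict = identification

29


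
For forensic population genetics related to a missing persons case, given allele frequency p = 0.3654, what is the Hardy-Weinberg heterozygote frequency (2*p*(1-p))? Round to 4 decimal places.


Hardy-Weinberg heterozygote frequency:
q = 1 - p = 1 - 0.3654 = 0.6346
2pq = 2 * 0.3654 * 0.6346 = 0.4638

0.4638


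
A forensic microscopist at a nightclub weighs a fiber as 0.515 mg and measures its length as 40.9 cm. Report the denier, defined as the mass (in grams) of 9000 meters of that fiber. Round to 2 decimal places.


Denier calculation:
Mass in grams = 0.515 mg / 1000 = 0.000515 g
Length in meters = 40.9 cm / 100 = 0.409 m
Linear density = mass / length = 0.000515 / 0.409 = 0.00125917 g/m
Denier = (g/m) * 9000 = 0.00125917 * 9000 = 11.33

11.33


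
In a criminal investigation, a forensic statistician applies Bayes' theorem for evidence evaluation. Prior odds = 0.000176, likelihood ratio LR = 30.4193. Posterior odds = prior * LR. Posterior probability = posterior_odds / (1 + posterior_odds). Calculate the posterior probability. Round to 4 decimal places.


Bayesian evidence evaluation:
Posterior odds = prior_odds * LR = 0.000176 * 30.4193 = 0.005353797
Posterior probability = posterior_odds / (1 + posterior_odds)
= 0.005353797 / (1 + 0.005353797)
= 0.005353797 / 1.005353797
= 0.0053

0.0053


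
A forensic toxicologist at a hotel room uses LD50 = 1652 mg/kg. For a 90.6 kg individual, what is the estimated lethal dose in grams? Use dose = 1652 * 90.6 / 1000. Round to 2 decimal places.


Lethal dose calculation:
Lethal dose = LD50 * body_weight / 1000
= 1652 * 90.6 / 1000
= 149671.2 / 1000
= 149.67 g

149.67


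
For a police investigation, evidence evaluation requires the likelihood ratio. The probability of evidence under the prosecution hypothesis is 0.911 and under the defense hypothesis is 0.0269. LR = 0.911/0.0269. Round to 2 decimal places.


Likelihood ratio calculation:
LR = P(E|Hp) / P(E|Hd)
LR = 0.911 / 0.0269
LR = 33.87

33.87


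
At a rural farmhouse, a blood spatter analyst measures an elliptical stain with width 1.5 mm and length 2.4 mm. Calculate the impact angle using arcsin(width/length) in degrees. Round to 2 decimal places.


Blood spatter impact angle calculation:
width / length = 1.5 / 2.4 = 0.625
angle = arcsin(0.625)
angle = 38.68 degrees

38.68


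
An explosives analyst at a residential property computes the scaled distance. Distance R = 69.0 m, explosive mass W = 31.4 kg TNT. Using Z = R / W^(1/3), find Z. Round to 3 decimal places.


Scaled distance calculation:
W^(1/3) = 31.4^(1/3) = 3.154834
Z = R / W^(1/3) = 69.0 / 3.154834
Z = 21.871 m/kg^(1/3)

21.871


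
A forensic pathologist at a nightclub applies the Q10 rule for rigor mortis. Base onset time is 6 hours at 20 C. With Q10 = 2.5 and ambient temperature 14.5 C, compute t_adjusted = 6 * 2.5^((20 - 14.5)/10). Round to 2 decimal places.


Rigor mortis time adjustment:
Exponent = (T_ref - T_actual) / 10 = (20 - 14.5) / 10 = 0.55
Q10 factor = 2.5^0.55 = 1.65526
t_adjusted = 6 * 1.65526 = 9.93 hours

9.93


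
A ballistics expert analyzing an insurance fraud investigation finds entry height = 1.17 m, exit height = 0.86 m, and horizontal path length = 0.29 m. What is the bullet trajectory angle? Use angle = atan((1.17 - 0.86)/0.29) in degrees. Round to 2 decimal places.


Bullet trajectory angle:
Height difference = 1.17 - 0.86 = 0.31 m
angle = atan(0.31 / 0.29)
angle = atan(1.068966)
angle = 46.91 degrees

46.91


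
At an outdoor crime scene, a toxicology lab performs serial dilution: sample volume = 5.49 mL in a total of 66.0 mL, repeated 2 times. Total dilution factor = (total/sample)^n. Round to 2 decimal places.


Dilution factor calculation:
Single dilution = V_total / V_sample = 66.0 / 5.49 ≈ 12.021858
Number of dilutions = 2
Total DF = (66.0 / 5.49)^2 (full precision, rounded at the end) = 144.53

144.53


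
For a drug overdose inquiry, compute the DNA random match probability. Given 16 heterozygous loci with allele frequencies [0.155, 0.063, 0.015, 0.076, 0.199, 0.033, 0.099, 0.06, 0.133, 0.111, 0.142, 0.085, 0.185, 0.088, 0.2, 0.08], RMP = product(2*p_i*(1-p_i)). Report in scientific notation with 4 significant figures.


Computing RMP for 16 loci:
Locus 1: 2 * 0.155 * 0.845 = 0.26195
Locus 2: 2 * 0.063 * 0.937 = 0.118062
Locus 3: 2 * 0.015 * 0.985 = 0.02955
Locus 4: 2 * 0.076 * 0.924 = 0.140448
Locus 5: 2 * 0.199 * 0.801 = 0.318798
Locus 6: 2 * 0.033 * 0.967 = 0.063822
Locus 7: 2 * 0.099 * 0.901 = 0.178398
Locus 8: 2 * 0.06 * 0.94 = 0.1128
Locus 9: 2 * 0.133 * 0.867 = 0.230622
Locus 10: 2 * 0.111 * 0.889 = 0.197358
Locus 11: 2 * 0.142 * 0.858 = 0.243672
Locus 12: 2 * 0.085 * 0.915 = 0.15555
Locus 13: 2 * 0.185 * 0.815 = 0.30155
Locus 14: 2 * 0.088 * 0.912 = 0.160512
Locus 15: 2 * 0.2 * 0.8 = 0.32
Locus 16: 2 * 0.08 * 0.92 = 0.1472
RMP = 2.067e-13

2.067e-13


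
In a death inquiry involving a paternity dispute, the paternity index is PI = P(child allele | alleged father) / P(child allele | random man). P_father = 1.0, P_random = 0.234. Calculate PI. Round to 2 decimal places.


Paternity Index calculation:
PI = P(allele|father) / P(allele|random)
PI = 1.0 / 0.234
PI = 4.27

4.27


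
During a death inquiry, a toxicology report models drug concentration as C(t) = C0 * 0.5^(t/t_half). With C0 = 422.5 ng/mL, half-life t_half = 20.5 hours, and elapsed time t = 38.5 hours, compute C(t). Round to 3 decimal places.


Drug concentration decay:
Number of half-lives = t / t_half = 38.5 / 20.5 = 1.878049
Decay factor = 0.5^1.878049 = 0.27205137
C(t) = 422.5 * 0.27205137 = 114.942 ng/mL

114.942


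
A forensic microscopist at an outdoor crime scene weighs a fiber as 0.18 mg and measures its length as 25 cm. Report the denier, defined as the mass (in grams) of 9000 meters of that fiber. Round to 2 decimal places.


Denier calculation:
Mass in grams = 0.18 mg / 1000 = 0.00018 g
Length in meters = 25 cm / 100 = 0.25 m
Linear density = mass / length = 0.00018 / 0.25 = 0.00072 g/m
Denier = (g/m) * 9000 = 0.00072 * 9000 = 6.48

6.48


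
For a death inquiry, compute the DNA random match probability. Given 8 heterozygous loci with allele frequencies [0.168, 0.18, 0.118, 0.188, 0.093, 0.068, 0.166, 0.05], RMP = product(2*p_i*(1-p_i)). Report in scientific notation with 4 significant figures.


Computing RMP for 8 loci:
Locus 1: 2 * 0.168 * 0.832 = 0.279552
Locus 2: 2 * 0.18 * 0.82 = 0.2952
Locus 3: 2 * 0.118 * 0.882 = 0.208152
Locus 4: 2 * 0.188 * 0.812 = 0.305312
Locus 5: 2 * 0.093 * 0.907 = 0.168702
Locus 6: 2 * 0.068 * 0.932 = 0.126752
Locus 7: 2 * 0.166 * 0.834 = 0.276888
Locus 8: 2 * 0.05 * 0.95 = 0.095
RMP = 2.950e-06

2.950e-06


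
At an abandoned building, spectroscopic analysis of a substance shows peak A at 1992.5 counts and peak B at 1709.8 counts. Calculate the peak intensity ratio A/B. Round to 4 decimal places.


Spectral peak ratio:
Peak A = 1992.5 counts
Peak B = 1709.8 counts
Ratio = 1992.5 / 1709.8 = 1.1653

1.1653


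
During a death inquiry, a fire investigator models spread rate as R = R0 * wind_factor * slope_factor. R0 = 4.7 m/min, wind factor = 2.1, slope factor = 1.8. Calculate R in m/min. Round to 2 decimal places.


Fire spread rate calculation:
R = R0 * wind_factor * slope_factor
= 4.7 * 2.1 * 1.8
= 9.87 * 1.8
= 17.77 m/min

17.77


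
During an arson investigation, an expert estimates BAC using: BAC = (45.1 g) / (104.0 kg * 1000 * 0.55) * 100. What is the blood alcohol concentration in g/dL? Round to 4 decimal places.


Applying the Widmark formula:
BAC = (dose_g / (body_wt * 1000 * r)) * 100
Denominator = 104.0 * 1000 * 0.55 = 57200
BAC = (45.1 / 57200) * 100
BAC = 0.0788 g/dL

0.0788


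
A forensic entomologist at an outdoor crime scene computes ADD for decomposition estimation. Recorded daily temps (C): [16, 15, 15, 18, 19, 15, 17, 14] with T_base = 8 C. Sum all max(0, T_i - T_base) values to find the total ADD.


Computing ADD day by day:
Day 1: max(0, 16 - 8) = 8
Day 2: max(0, 15 - 8) = 7
Day 3: max(0, 15 - 8) = 7
Day 4: max(0, 18 - 8) = 10
Day 5: max(0, 19 - 8) = 11
Day 6: max(0, 15 - 8) = 7
Day 7: max(0, 17 - 8) = 9
Day 8: max(0, 14 - 8) = 6
Total ADD = 65

65


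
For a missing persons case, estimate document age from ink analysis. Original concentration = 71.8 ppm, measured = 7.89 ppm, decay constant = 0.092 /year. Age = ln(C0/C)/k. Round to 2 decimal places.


Document age estimation:
C0/C = 71.8 / 7.89 = 9.100127
ln(C0/C) = 2.208288
t = 2.208288 / 0.092 = 24.00 years

24.00


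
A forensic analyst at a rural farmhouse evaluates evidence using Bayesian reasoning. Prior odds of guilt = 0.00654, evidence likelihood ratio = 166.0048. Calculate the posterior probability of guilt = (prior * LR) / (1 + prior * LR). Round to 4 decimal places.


Bayesian evidence evaluation:
Posterior odds = prior_odds * LR = 0.00654 * 166.0048 = 1.085671
Posterior probability = posterior_odds / (1 + posterior_odds)
= 1.085671 / (1 + 1.085671)
= 1.085671 / 2.085671
= 0.5205

0.5205


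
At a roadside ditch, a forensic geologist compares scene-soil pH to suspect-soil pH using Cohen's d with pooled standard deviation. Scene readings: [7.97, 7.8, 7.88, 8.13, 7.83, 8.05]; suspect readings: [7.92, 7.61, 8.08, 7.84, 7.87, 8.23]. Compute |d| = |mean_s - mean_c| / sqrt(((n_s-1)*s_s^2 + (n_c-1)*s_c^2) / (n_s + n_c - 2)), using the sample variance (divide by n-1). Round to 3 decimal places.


Pooled-variance Cohen's d for soil pH comparison:
Scene mean = 47.66 / 6 = 7.943333
Suspect mean = 47.55 / 6 = 7.925
Scene sample variance s_s^2 = 0.016867
Suspect sample variance s_c^2 = 0.04531
Pooled variance = ((n_s-1)*s_s^2 + (n_c-1)*s_c^2) / (n_s + n_c - 2) = 0.031088
Pooled SD = sqrt(0.031088) = 0.176318
Mean difference = 0.018333
|d| = |0.018333| / 0.176318 = 0.104

0.104


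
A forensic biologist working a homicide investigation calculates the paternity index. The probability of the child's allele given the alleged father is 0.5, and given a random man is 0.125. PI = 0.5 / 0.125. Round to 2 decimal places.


Paternity Index calculation:
PI = P(allele|father) / P(allele|random)
PI = 0.5 / 0.125
PI = 4.00

4.00


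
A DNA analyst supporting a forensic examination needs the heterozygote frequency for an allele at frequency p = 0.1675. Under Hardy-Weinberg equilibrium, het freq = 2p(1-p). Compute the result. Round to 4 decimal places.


Hardy-Weinberg heterozygote frequency:
q = 1 - p = 1 - 0.1675 = 0.8325
2pq = 2 * 0.1675 * 0.8325 = 0.2789

0.2789


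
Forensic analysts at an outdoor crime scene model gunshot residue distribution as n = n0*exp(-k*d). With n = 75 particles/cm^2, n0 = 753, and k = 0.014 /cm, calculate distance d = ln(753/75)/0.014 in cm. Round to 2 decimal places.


GSR distance calculation:
n0/n = 753 / 75 = 10.04
ln(n0/n) = 2.306577
d = 2.306577 / 0.014 = 164.76 cm

164.76


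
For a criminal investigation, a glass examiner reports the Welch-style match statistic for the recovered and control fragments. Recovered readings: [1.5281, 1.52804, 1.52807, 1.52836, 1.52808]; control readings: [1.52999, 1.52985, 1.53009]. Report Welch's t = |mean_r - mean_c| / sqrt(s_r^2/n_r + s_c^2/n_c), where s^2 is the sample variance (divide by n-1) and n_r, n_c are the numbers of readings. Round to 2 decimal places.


Welch's t-criterion for glass RI comparison:
Recovered mean = sum / n_r = 7.64065 / 5 = 1.52813
Control mean = sum / n_c = 4.58993 / 3 = 1.5299767
Recovered sample variance s_r^2 = 1.7e-08
Control sample variance s_c^2 = 1.45333e-08
Welch SE (unpooled) = sqrt(s_r^2/n_r + s_c^2/n_c) = sqrt(3.4e-09 + 4.84444e-09) = sqrt(8.24444e-09) = 9.07989e-05
|mean_r - mean_c| = 0.00184667
t = 0.00184667 / 9.07989e-05 = 20.34

20.34


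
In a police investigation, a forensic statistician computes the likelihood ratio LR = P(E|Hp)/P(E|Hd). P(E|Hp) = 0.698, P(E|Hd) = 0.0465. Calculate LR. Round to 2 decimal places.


Likelihood ratio calculation:
LR = P(E|Hp) / P(E|Hd)
LR = 0.698 / 0.0465
LR = 15.01

15.01


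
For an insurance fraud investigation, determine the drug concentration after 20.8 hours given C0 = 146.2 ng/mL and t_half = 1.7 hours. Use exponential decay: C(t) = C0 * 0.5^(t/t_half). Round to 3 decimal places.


Drug concentration decay:
Number of half-lives = t / t_half = 20.8 / 1.7 = 12.235294
Decay factor = 0.5^12.235294 = 0.0002074
C(t) = 146.2 * 0.0002074 = 0.030 ng/mL

0.030


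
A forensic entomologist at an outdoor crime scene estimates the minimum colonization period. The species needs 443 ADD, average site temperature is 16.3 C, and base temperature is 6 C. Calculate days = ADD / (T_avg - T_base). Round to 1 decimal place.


Insect development time:
Effective temperature = avg_temp - T_base = 16.3 - 6 = 10.3 C
Days = ADD / effective_temp = 443 / 10.3 = 43.0 days

43.0


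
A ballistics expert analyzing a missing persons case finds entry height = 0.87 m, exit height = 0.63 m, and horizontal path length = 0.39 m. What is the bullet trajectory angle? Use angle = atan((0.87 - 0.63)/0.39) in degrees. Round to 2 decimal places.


Bullet trajectory angle:
Height difference = 0.87 - 0.63 = 0.24 m
angle = atan(0.24 / 0.39)
angle = atan(0.615385)
angle = 31.61 degrees

31.61


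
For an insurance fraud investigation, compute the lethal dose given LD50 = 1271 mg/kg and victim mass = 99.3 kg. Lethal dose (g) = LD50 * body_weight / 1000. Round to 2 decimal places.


Lethal dose calculation:
Lethal dose = LD50 * body_weight / 1000
= 1271 * 99.3 / 1000
= 126210.3 / 1000
= 126.21 g

126.21


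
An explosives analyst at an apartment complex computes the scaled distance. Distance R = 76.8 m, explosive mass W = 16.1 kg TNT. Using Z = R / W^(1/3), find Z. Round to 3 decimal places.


Scaled distance calculation:
W^(1/3) = 16.1^(1/3) = 2.525081
Z = R / W^(1/3) = 76.8 / 2.525081
Z = 30.415 m/kg^(1/3)

30.415


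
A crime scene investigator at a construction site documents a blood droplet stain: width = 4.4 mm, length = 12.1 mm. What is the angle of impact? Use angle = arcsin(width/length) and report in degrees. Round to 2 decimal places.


Blood spatter impact angle calculation:
width / length = 4.4 / 12.1 = 0.363636
angle = arcsin(0.363636)
angle = 21.32 degrees

21.32
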